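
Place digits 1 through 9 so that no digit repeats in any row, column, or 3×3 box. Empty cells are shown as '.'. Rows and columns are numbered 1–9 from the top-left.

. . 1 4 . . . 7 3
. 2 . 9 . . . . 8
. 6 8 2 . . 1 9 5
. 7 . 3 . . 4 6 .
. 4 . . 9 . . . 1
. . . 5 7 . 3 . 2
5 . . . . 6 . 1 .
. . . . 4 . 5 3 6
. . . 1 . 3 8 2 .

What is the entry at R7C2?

3

R1C1 = 9: row 1 has {1,3,4,7}; col 1 has {5}; box has {1,2,6,8} → only 9 remains.
R1C2 = 5: row 1 has {1,3,4,7,9}; col 2 has {2,4,6,7}; box has {1,2,6,8,9} → only 5 remains.
R1C6 = 8: row 1 has {1,3,4,5,7,9}; col 6 has {3,6}; box has {2,4,9} → only 8 remains.
R2C7 = 6: row 2 has {2,8,9}; col 7 has {1,3,4,5,8}; box has {1,3,5,7,8,9} → only 6 remains.
R2C8 = 4: row 2 has {2,6,8,9}; col 8 has {1,2,3,6,7,9}; box has {1,3,5,6,7,8,9} → only 4 remains.
R3C5 = 3: row 3 has {1,2,5,6,8,9}; col 5 has {4,7,9}; box has {2,4,8,9} → only 3 remains.
R3C6 = 7: row 3 has {1,2,3,5,6,8,9}; col 6 has {3,6,8}; box has {2,3,4,8,9} → only 7 remains.
R4C9 = 9: row 4 has {3,4,6,7}; col 9 has {1,2,3,5,6,8}; box has {1,2,3,4,6} → only 9 remains.
R5C6 = 2: row 5 has {1,4,9}; col 6 has {3,6,7,8}; box has {3,5,7,9} → only 2 remains.
R5C7 = 7: row 5 has {1,2,4,9}; col 7 has {1,3,4,5,6,8}; box has {1,2,3,4,6,9} → only 7 remains.
R6C8 = 8: row 6 has {2,3,5,7}; col 8 has {1,2,3,4,6,7,9}; box has {1,2,3,4,6,7,9} → only 8 remains.
R7C7 = 9: row 7 has {1,5,6}; col 7 has {1,3,4,5,6,7,8}; box has {1,2,3,5,6,8} → only 9 remains.
R8C6 = 9: row 8 has {3,4,5,6}; col 6 has {2,3,6,7,8}; box has {1,3,4,6} → only 9 remains.
R9C2 = 9: row 9 has {1,2,3,8}; col 2 has {2,4,5,6,7}; box has {5} → only 9 remains.
R9C5 = 5: row 9 has {1,2,3,8,9}; col 5 has {3,4,7,9}; box has {1,3,4,6,9} → only 5 remains.
R1C5 = 6: row 1 has {1,3,4,5,7,8,9}; col 5 has {3,4,5,7,9}; box has {2,3,4,7,8,9} → only 6 remains.
R1C7 = 2: row 1 has {1,3,4,5,6,7,8,9}; col 7 has {1,3,4,5,6,7,8,9}; box has {1,3,4,5,6,7,8,9} → only 2 remains.
R2C5 = 1: row 2 has {2,4,6,8,9}; col 5 has {3,4,5,6,7,9}; box has {2,3,4,6,7,8,9} → only 1 remains.
R2C6 = 5: row 2 has {1,2,4,6,8,9}; col 6 has {2,3,6,7,8,9}; box has {1,2,3,4,6,7,8,9} → only 5 remains.
R3C1 = 4: row 3 has {1,2,3,5,6,7,8,9}; col 1 has {5,9}; box has {1,2,5,6,8,9} → only 4 remains.
R4C5 = 8: row 4 has {3,4,6,7,9}; col 5 has {1,3,4,5,6,7,9}; box has {2,3,5,7,9} → only 8 remains.
R4C6 = 1: row 4 has {3,4,6,7,8,9}; col 6 has {2,3,5,6,7,8,9}; box has {2,3,5,7,8,9} → only 1 remains.
R5C4 = 6: row 5 has {1,2,4,7,9}; col 4 has {1,2,3,4,5,9}; box has {1,2,3,5,7,8,9} → only 6 remains.
R5C8 = 5: row 5 has {1,2,4,6,7,9}; col 8 has {1,2,3,4,6,7,8,9}; box has {1,2,3,4,6,7,8,9} → only 5 remains.
R6C2 = 1: row 6 has {2,3,5,7,8}; col 2 has {2,4,5,6,7,9}; box has {4,7} → only 1 remains.
R6C6 = 4: row 6 has {1,2,3,5,7,8}; col 6 has {1,2,3,5,6,7,8,9}; box has {1,2,3,5,6,7,8,9} → only 4 remains.
R7C5 = 2: row 7 has {1,5,6,9}; col 5 has {1,3,4,5,6,7,8,9}; box has {1,3,4,5,6,9} → only 2 remains.
R8C2 = 8: row 8 has {3,4,5,6,9}; col 2 has {1,2,4,5,6,7,9}; box has {5,9} → only 8 remains.
R8C4 = 7: row 8 has {3,4,5,6,8,9}; col 4 has {1,2,3,4,5,6,9}; box has {1,2,3,4,5,6,9} → only 7 remains.
R4C1 = 2: row 4 has {1,3,4,6,7,8,9}; col 1 has {4,5,9}; box has {1,4,7} → only 2 remains.
R4C3 = 5: row 4 has {1,2,3,4,6,7,8,9}; col 3 has {1,8}; box has {1,2,4,7} → only 5 remains.
R5C3 = 3: row 5 has {1,2,4,5,6,7,9}; col 3 has {1,5,8}; box has {1,2,4,5,7} → only 3 remains.
R6C1 = 6: row 6 has {1,2,3,4,5,7,8}; col 1 has {2,4,5,9}; box has {1,2,3,4,5,7} → only 6 remains.
R6C3 = 9: row 6 has {1,2,3,4,5,6,7,8}; col 3 has {1,3,5,8}; box has {1,2,3,4,5,6,7} → only 9 remains.
R7C2 = 3: row 7 has {1,2,5,6,9}; col 2 has {1,2,4,5,6,7,8,9}; box has {5,8,9} → only 3 remains.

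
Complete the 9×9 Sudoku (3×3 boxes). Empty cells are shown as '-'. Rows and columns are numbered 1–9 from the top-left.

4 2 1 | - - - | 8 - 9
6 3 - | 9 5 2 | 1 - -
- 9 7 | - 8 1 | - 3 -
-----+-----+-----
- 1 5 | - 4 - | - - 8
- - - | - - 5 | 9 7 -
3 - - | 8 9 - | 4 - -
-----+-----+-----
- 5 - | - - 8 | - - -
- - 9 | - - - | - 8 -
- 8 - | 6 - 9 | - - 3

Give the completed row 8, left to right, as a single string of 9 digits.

269534781

r2c3 = 8 (sole candidate).
r2c8 = 4 (sole candidate).
r2c9 = 7 (sole candidate).
r3c1 = 5 (sole candidate).
r3c4 = 4 (sole candidate).
r1c8 = 5 (hidden single in row 1).
r4c1 = 9 (hidden single in row 4).
r5c1 = 8 (hidden single in row 5).
r6c9 = 5 (hidden single in row 6).
r6c8 = 1 (hidden single in row 6).
r9c8 = 2 (sole candidate).
r4c8 = 6 (sole candidate).
r5c9 = 2 (sole candidate).
r7c8 = 9 (sole candidate).
r9c3 = 4 (sole candidate).
r3c9 = 6 (sole candidate).
r4c7 = 3 (sole candidate).
r5c3 = 6 (sole candidate).
r6c2 = 7 (sole candidate).
r6c3 = 2 (sole candidate).
r6c6 = 6 (sole candidate).
r7c3 = 3 (sole candidate).
r8c2 = 6: row 8 has {8,9}; col 2 has {1,2,3,5,7,8,9}; box has {3,4,5,8,9} → only 6 remains.
r3c7 = 2 (sole candidate).
r4c6 = 7 (sole candidate).
r5c2 = 4 (sole candidate).
r1c6 = 3 (sole candidate).
r4c4 = 2 (sole candidate).
r8c6 = 4: row 8 has {6,8,9}; col 6 has {1,2,3,5,6,7,8,9}; box has {6,8,9} → only 4 remains.
r8c9 = 1: row 8 has {4,6,8,9}; col 9 has {2,3,5,6,7,8,9}; box has {2,3,8,9} → only 1 remains.
r1c4 = 7 (sole candidate).
r1c5 = 6 (sole candidate).
r7c4 = 1 (sole candidate).
r7c9 = 4 (sole candidate).
r9c5 = 7 (sole candidate).
r9c7 = 5 (sole candidate).
r5c4 = 3 (sole candidate).
r5c5 = 1 (sole candidate).
r7c5 = 2 (sole candidate).
r8c4 = 5: row 8 has {1,4,6,8,9}; col 4 has {1,2,3,4,6,7,8,9}; box has {1,2,4,6,7,8,9} → only 5 remains.
r8c5 = 3: row 8 has {1,4,5,6,8,9}; col 5 has {1,2,4,5,6,7,8,9}; box has {1,2,4,5,6,7,8,9} → only 3 remains.
r8c7 = 7: row 8 has {1,3,4,5,6,8,9}; col 7 has {1,2,3,4,5,8,9}; box has {1,2,3,4,5,8,9} → only 7 remains.
r9c1 = 1 (sole candidate).
r7c1 = 7 (sole candidate).
r7c7 = 6 (sole candidate).
r8c1 = 2: row 8 has {1,3,4,5,6,7,8,9}; col 1 has {1,3,4,5,6,7,8,9}; box has {1,3,4,5,6,7,8,9} → only 2 remains.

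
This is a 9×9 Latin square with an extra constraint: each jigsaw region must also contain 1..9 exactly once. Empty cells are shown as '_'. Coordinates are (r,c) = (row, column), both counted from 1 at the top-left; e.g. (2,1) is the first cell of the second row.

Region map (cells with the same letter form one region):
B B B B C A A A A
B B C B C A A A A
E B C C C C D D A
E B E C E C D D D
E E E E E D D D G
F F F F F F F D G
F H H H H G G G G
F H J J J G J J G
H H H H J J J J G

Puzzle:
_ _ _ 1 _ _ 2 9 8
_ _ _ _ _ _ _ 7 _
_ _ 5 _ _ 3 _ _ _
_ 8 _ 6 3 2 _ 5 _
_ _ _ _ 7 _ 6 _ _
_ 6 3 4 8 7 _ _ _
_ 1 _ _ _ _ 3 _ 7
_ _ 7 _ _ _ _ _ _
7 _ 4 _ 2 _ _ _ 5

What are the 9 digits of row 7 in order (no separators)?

219568347

(1,3) = 6 (sole candidate).
(1,5) = 4 (sole candidate).
(1,6) = 5 (sole candidate).
(1,1) = 3 (sole candidate).
(1,2) = 7 (sole candidate).
(2,9) = 3 (hidden single in row 2).
(2,3) = 8 (hidden single in row 2).
(2,6) = 6 (hidden single in row 2).
(3,1) = 6 (hidden single in row 3).
(4,7) = 7 (hidden single in row 4).
(3,4) = 7 (hidden single in row 3).
(5,8) = 3 (hidden single in row 5).
(9,8) = 6 (hidden single in row 9).
(7,5) = 6: in row 7, 6 can only go here (every other open cell in that row sees a 6).
(8,9) = 6 (hidden single in row 8).
(5,1) = 8 (hidden single in column 1).
(8,5) = 5 (hidden single in column 5).
(6,7) = 5 (hidden single in column 7).
(7,4) = 5: in row 7, 5 can only go here (every other open cell in that row sees a 5).
(5,2) = 5 (hidden single in row 5).
(2,1) = 5 (hidden single in row 2).
(4,1) = 4 (hidden single in column 1).
(9,4) = 8 (hidden single in region H).
(9,2) = 3 (hidden single in row 9).
(8,4) = 3 (hidden single in row 8).
Singles propagation stalls; (7,6) is still open with candidates {4,8,9}.
  Try (7,6) = 4: then row 5 has no cell left for 4 — contradiction.
  Try (7,6) = 9: this forces (7,1)=2; then (7,3) has no candidate left — contradiction.
So (7,6) = 8.
(7,8) = 4: in row 7, 4 can only go here (every other open cell in that row sees a 4).
(5,6) = 4 (hidden single in row 5).
(8,7) = 4 (hidden single in row 8).
(2,7) = 1 (sole candidate).
(3,9) = 4 (sole candidate).
(9,7) = 9 (sole candidate).
(2,5) = 9 (sole candidate).
(3,5) = 1 (sole candidate).
(3,7) = 8 (sole candidate).
(3,8) = 2 (sole candidate).
(6,8) = 1 (sole candidate).
(8,8) = 8 (sole candidate).
(9,6) = 1 (sole candidate).
(2,4) = 2 (sole candidate).
(3,2) = 9 (sole candidate).
(4,9) = 9 (sole candidate).
(5,4) = 9 (sole candidate).
(6,9) = 2 (sole candidate).
(8,2) = 2 (sole candidate).
(8,6) = 9 (sole candidate).
(2,2) = 4 (sole candidate).
(4,3) = 1 (sole candidate).
(5,3) = 2 (sole candidate).
(5,9) = 1 (sole candidate).
(6,1) = 9 (sole candidate).
(7,1) = 2: row 7 has {1,3,4,5,6,7,8}; col 1 has {3,4,5,6,7,8,9}; region has {3,4,5,6,7,8,9} → only 2 remains.
(7,3) = 9: row 7 has {1,2,3,4,5,6,7,8}; col 3 has {1,2,3,4,5,6,7,8}; region has {1,2,3,4,5,6,7,8} → only 9 remains.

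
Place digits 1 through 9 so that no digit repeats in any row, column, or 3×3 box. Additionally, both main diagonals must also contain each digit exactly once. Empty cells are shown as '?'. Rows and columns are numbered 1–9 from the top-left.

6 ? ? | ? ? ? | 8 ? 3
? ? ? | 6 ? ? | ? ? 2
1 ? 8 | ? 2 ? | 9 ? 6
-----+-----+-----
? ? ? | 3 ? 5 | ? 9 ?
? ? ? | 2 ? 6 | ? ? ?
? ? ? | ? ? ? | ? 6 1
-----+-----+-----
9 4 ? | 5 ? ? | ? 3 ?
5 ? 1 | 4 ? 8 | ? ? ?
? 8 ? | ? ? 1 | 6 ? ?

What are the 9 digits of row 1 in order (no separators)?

row 3, column 4 = 7: row 3 has {1,2,6,8,9}; col 4 has {2,3,4,5,6}; box has {2,6} → only 7 remains.
row 6, column 4 = 8: row 6 has {1,6}; col 4 has {2,3,4,5,6,7}; box has {2,3,5,6}; anti-diagonal has {3,5,9} → only 8 remains.
row 9, column 4 = 9: row 9 has {1,6,8}; col 4 has {2,3,4,5,6,7,8}; box has {1,4,5,8} → only 9 remains.
row 1, column 4 = 1: row 1 has {3,6,8}; col 4 has {2,3,4,5,6,7,8,9}; box has {2,6,7} → only 1 remains.
row 2, column 5 = 8: in row 2, 8 can only go here (every other open cell in that row sees an 8).
row 7, column 7 = 1: in row 7, 1 can only go here (every other open cell in that row sees a 1).
row 7, column 9 = 8: in row 7, 8 can only go here (every other open cell in that row sees an 8).
row 2, column 8 = 1: in row 2, 1 can only go here (every other open cell in that row sees a 1).
row 4, column 1 = 8: in row 4, 8 can only go here (every other open cell in that row sees an 8).
row 5, column 2 = 1: in row 5, 1 can only go here (every other open cell in that row sees a 1).
row 5, column 8 = 8: in row 5, 8 can only go here (every other open cell in that row sees an 8).
row 4, column 5 = 1: in row 4, 1 can only go here (every other open cell in that row sees a 1).
row 5, column 3 = 9: in row 5, 9 can only go here (every other open cell in that row sees a 9).
row 8, column 5 = 3: in row 8, 3 can only go here (every other open cell in that row sees a 3).
row 8, column 9 = 9: in row 8, 9 can only go here (every other open cell in that row sees a 9).
row 9, column 5 = 7: row 9 has {1,6,8,9}; col 5 has {1,2,3,8}; box has {1,3,4,5,8,9} → only 7 remains.
row 5, column 5 = 4: row 5 has {1,2,6,8,9}; col 5 has {1,2,3,7,8}; box has {1,2,3,5,6,8}; main diagonal has {1,3,6,8}; anti-diagonal has {1,3,5,8,9} → only 4 remains.
row 6, column 5 = 9: row 6 has {1,6,8}; col 5 has {1,2,3,4,7,8}; box has {1,2,3,4,5,6,8} → only 9 remains.
row 6, column 6 = 7: row 6 has {1,6,8,9}; col 6 has {1,5,6,8}; box has {1,2,3,4,5,6,8,9}; main diagonal has {1,3,4,6,8} → only 7 remains.
row 7, column 5 = 6: row 7 has {1,3,4,5,8,9}; col 5 has {1,2,3,4,7,8,9}; box has {1,3,4,5,7,8,9} → only 6 remains.
row 7, column 6 = 2: row 7 has {1,3,4,5,6,8,9}; col 6 has {1,5,6,7,8}; box has {1,3,4,5,6,7,8,9} → only 2 remains.
row 8, column 8 = 2: row 8 has {1,3,4,5,8,9}; col 8 has {1,3,6,8,9}; box has {1,3,6,8,9}; main diagonal has {1,3,4,6,7,8} → only 2 remains.
row 9, column 1 = 2: row 9 has {1,6,7,8,9}; col 1 has {1,5,6,8,9}; box has {1,4,5,8,9}; anti-diagonal has {1,3,4,5,8,9} → only 2 remains.
row 9, column 3 = 3: row 9 has {1,2,6,7,8,9}; col 3 has {1,8,9}; box has {1,2,4,5,8,9} → only 3 remains.
row 9, column 9 = 5: row 9 has {1,2,3,6,7,8,9}; col 9 has {1,2,3,6,8,9}; box has {1,2,3,6,8,9}; main diagonal has {1,2,3,4,6,7,8} → only 5 remains.
row 1, column 5 = 5: row 1 has {1,3,6,8}; col 5 has {1,2,3,4,6,7,8,9}; box has {1,2,6,7,8} → only 5 remains.
row 2, column 2 = 9: row 2 has {1,2,6,8}; col 2 has {1,4,8}; box has {1,6,8}; main diagonal has {1,2,3,4,5,6,7,8} → only 9 remains.
row 5, column 9 = 7: row 5 has {1,2,4,6,8,9}; col 9 has {1,2,3,5,6,8,9}; box has {1,6,8,9} → only 7 remains.
row 7, column 3 = 7: row 7 has {1,2,3,4,5,6,8,9}; col 3 has {1,3,8,9}; box has {1,2,3,4,5,8,9}; anti-diagonal has {1,2,3,4,5,8,9} → only 7 remains.
row 8, column 2 = 6: row 8 has {1,2,3,4,5,8,9}; col 2 has {1,4,8,9}; box has {1,2,3,4,5,7,8,9}; anti-diagonal has {1,2,3,4,5,7,8,9} → only 6 remains.
row 8, column 7 = 7: row 8 has {1,2,3,4,5,6,8,9}; col 7 has {1,6,8,9}; box has {1,2,3,5,6,8,9} → only 7 remains.
row 9, column 8 = 4: row 9 has {1,2,3,5,6,7,8,9}; col 8 has {1,2,3,6,8,9}; box has {1,2,3,5,6,7,8,9} → only 4 remains.
row 1, column 8 = 7: row 1 has {1,3,5,6,8}; col 8 has {1,2,3,4,6,8,9}; box has {1,2,3,6,8,9} → only 7 remains.
row 3, column 8 = 5: row 3 has {1,2,6,7,8,9}; col 8 has {1,2,3,4,6,7,8,9}; box has {1,2,3,6,7,8,9} → only 5 remains.
row 4, column 9 = 4: row 4 has {1,3,5,8,9}; col 9 has {1,2,3,5,6,7,8,9}; box has {1,6,7,8,9} → only 4 remains.
row 5, column 1 = 3: row 5 has {1,2,4,6,7,8,9}; col 1 has {1,2,5,6,8,9}; box has {1,8,9} → only 3 remains.
row 5, column 7 = 5: row 5 has {1,2,3,4,6,7,8,9}; col 7 has {1,6,7,8,9}; box has {1,4,6,7,8,9} → only 5 remains.
row 6, column 1 = 4: row 6 has {1,6,7,8,9}; col 1 has {1,2,3,5,6,8,9}; box has {1,3,8,9} → only 4 remains.
row 1, column 2 = 2: row 1 has {1,3,5,6,7,8}; col 2 has {1,4,6,8,9}; box has {1,6,8,9} → only 2 remains.
row 1, column 3 = 4: row 1 has {1,2,3,5,6,7,8}; col 3 has {1,3,7,8,9}; box has {1,2,6,8,9} → only 4 remains.
row 1, column 6 = 9: row 1 has {1,2,3,4,5,6,7,8}; col 6 has {1,2,5,6,7,8}; box has {1,2,5,6,7,8} → only 9 remains.

624159873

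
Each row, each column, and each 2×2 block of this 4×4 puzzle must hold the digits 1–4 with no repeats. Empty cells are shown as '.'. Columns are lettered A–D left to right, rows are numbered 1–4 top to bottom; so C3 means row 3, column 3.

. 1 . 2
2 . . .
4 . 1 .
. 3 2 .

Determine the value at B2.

4

A1 = 3 (sole candidate).
C1 = 4 (sole candidate).
B2 = 4: row 2 has {2}; col 2 has {1,3}; box has {1,2,3} → only 4 remains.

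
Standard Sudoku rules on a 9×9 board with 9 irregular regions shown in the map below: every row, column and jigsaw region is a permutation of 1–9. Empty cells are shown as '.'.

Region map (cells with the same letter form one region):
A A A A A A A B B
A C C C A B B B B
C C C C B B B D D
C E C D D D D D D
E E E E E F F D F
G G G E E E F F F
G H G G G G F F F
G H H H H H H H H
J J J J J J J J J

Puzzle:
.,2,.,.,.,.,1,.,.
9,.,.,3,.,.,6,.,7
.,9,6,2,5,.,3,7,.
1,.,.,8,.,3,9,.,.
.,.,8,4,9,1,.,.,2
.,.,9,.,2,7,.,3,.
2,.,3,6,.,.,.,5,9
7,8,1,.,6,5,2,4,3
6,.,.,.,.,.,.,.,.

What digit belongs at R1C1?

R4C5 = 4 (sole candidate).
R5C7 = 7 (sole candidate).
R5C8 = 6 (sole candidate).
R7C2 = 7 (sole candidate).
R8C4 = 9 (sole candidate).
R2C5 = 8 (sole candidate).
R3C9 = 1 (sole candidate).
R4C8 = 2 (sole candidate).
R4C9 = 5 (sole candidate).
R7C5 = 1 (sole candidate).
R2C8 = 1 (sole candidate).
R4C2 = 6 (sole candidate).
R4C3 = 7 (sole candidate).
R1C6 = 6 (hidden single in row 1).
R1C8 = 9 (hidden single in row 1).
R9C8 = 8 (sole candidate).
R9C9 = 4 (sole candidate).
R1C9 = 8 (sole candidate).
R3C6 = 4 (sole candidate).
R6C9 = 6 (sole candidate).
R7C6 = 8 (sole candidate).
R7C7 = 4 (sole candidate).
R9C7 = 5 (sole candidate).
R2C6 = 2 (sole candidate).
R3C1 = 8 (sole candidate).
R6C7 = 8 (sole candidate).
R9C3 = 2 (sole candidate).
R9C6 = 9 (sole candidate).
R6C4 = 1 (hidden single in row 6).
R9C4 = 7 (sole candidate).
R9C5 = 3 (sole candidate).
R1C4 = 5 (sole candidate).
R1C5 = 7 (sole candidate).
R9C2 = 1 (sole candidate).
R1C3 = 4 (sole candidate).
R2C3 = 5 (sole candidate).
R1C1 = 3: row 1 has {1,2,4,5,6,7,8,9}; col 1 has {1,2,6,7,8,9}; region has {1,2,4,5,6,7,8,9} → only 3 remains.

3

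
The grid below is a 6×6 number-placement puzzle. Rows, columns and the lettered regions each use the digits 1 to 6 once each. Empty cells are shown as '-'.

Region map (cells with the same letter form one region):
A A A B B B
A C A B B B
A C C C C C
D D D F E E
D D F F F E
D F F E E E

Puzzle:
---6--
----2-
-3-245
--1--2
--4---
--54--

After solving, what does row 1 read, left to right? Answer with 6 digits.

R3C3 = 6 (sole candidate).
R4C4 = 3 (sole candidate).
R5C4 = 1 (sole candidate).
R5C5 = 6 (sole candidate).
R5C6 = 3 (sole candidate).
R6C2 = 2 (sole candidate).
R6C5 = 1 (sole candidate).
R6C6 = 6 (sole candidate).
R2C2 = 1 (sole candidate).
R2C3 = 3 (sole candidate).
R2C4 = 5 (sole candidate).
R2C6 = 4 (sole candidate).
R3C1 = 1 (sole candidate).
R4C5 = 5 (sole candidate).
R5C2 = 5 (sole candidate).
R6C1 = 3 (sole candidate).
R1C2 = 4: row 1 has {6}; col 2 has {1,2,3,5}; region has {1,3} → only 4 remains.
R1C3 = 2: row 1 has {4,6}; col 3 has {1,3,4,5,6}; region has {1,3,4} → only 2 remains.
R1C5 = 3: row 1 has {2,4,6}; col 5 has {1,2,4,5,6}; region has {2,4,5,6} → only 3 remains.
R1C6 = 1: row 1 has {2,3,4,6}; col 6 has {2,3,4,5,6}; region has {2,3,4,5,6} → only 1 remains.
R2C1 = 6 (sole candidate).
R4C1 = 4 (sole candidate).
R4C2 = 6 (sole candidate).
R5C1 = 2 (sole candidate).
R1C1 = 5: row 1 has {1,2,3,4,6}; col 1 has {1,2,3,4,6}; region has {1,2,3,4,6} → only 5 remains.

542631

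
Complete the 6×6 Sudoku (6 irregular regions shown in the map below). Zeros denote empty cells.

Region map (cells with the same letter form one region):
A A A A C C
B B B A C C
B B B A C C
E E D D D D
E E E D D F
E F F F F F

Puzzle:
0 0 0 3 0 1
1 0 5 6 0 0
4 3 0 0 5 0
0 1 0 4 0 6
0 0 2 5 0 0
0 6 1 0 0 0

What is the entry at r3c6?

2

r1c3 = 4 (sole candidate).
r2c2 = 2 (sole candidate).
r3c3 = 6 (sole candidate).
r3c6 = 2: row 3 has {3,4,5,6}; col 6 has {1,6}; region has {1,5} → only 2 remains.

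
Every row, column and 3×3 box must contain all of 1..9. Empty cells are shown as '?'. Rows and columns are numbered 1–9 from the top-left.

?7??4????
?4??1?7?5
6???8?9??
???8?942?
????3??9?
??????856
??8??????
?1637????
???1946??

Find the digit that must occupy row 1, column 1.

1

row 5, column 7 = 1: row 5 has {3,9}; col 7 has {4,6,7,8,9}; box has {2,4,5,6,8,9} → only 1 remains.
row 5, column 9 = 7: row 5 has {1,3,9}; col 9 has {5,6}; box has {1,2,4,5,6,8,9} → only 7 remains.
row 6, column 5 = 2: row 6 has {5,6,8}; col 5 has {1,3,4,7,8,9}; box has {3,8,9} → only 2 remains.
row 4, column 9 = 3: row 4 has {2,4,8,9}; col 9 has {5,6,7}; box has {1,2,4,5,6,7,8,9} → only 3 remains.
row 5, column 2 = 8: in column 2, 8 can only go here (every other open cell in that column sees an 8).
row 4, column 2 = 6: in column 2, 6 can only go here (every other open cell in that column sees a 6).
row 4, column 5 = 5: row 4 has {2,3,4,6,8,9}; col 5 has {1,2,3,4,7,8,9}; box has {2,3,8,9} → only 5 remains.
row 5, column 6 = 6: row 5 has {1,3,7,8,9}; col 6 has {4,9}; box has {2,3,5,8,9} → only 6 remains.
row 7, column 5 = 6: row 7 has {8}; col 5 has {1,2,3,4,5,7,8,9}; box has {1,3,4,7,9} → only 6 remains.
row 5, column 4 = 4: row 5 has {1,3,6,7,8,9}; col 4 has {1,3,8}; box has {2,3,5,6,8,9} → only 4 remains.
row 6, column 4 = 7: row 6 has {2,5,6,8}; col 4 has {1,3,4,8}; box has {2,3,4,5,6,8,9} → only 7 remains.
row 6, column 6 = 1: row 6 has {2,5,6,7,8}; col 6 has {4,6,9}; box has {2,3,4,5,6,7,8,9} → only 1 remains.
row 3, column 6 = 7: in row 3, 7 can only go here (every other open cell in that row sees a 7).
row 6, column 3 = 4: in column 3, 4 can only go here (every other open cell in that column sees a 4).
row 8, column 6 = 8: in column 6, 8 can only go here (every other open cell in that column sees an 8).
row 8, column 8 = 4: row 8 has {1,3,6,7,8}; col 8 has {2,5,9}; box has {6} → only 4 remains.
row 3, column 9 = 4: in row 3, 4 can only go here (every other open cell in that row sees a 4).
row 7, column 1 = 4: in row 7, 4 can only go here (every other open cell in that row sees a 4).
row 7, column 8 = 7: in row 7, 7 can only go here (every other open cell in that row sees a 7).
row 7, column 9 = 1: in row 7, 1 can only go here (every other open cell in that row sees a 1).
row 7, column 2 = 9: in row 7, 9 can only go here (every other open cell in that row sees a 9).
row 6, column 2 = 3: row 6 has {1,2,4,5,6,7,8}; col 2 has {1,4,6,7,8,9}; box has {4,6,8} → only 3 remains.
row 6, column 1 = 9: row 6 has {1,2,3,4,5,6,7,8}; col 1 has {4,6}; box has {3,4,6,8} → only 9 remains.
row 7, column 7 = 3: in row 7, 3 can only go here (every other open cell in that row sees a 3).
row 1, column 7 = 2: row 1 has {4,7}; col 7 has {1,3,4,6,7,8,9}; box has {4,5,7,9} → only 2 remains.
row 1, column 9 = 8: row 1 has {2,4,7}; col 9 has {1,3,4,5,6,7}; box has {2,4,5,7,9} → only 8 remains.
row 8, column 7 = 5: row 8 has {1,3,4,6,7,8}; col 7 has {1,2,3,4,6,7,8,9}; box has {1,3,4,6,7} → only 5 remains.
row 9, column 8 = 8: row 9 has {1,4,6,9}; col 8 has {2,4,5,7,9}; box has {1,3,4,5,6,7} → only 8 remains.
row 9, column 9 = 2: row 9 has {1,4,6,8,9}; col 9 has {1,3,4,5,6,7,8}; box has {1,3,4,5,6,7,8} → only 2 remains.
row 8, column 1 = 2: row 8 has {1,3,4,5,6,7,8}; col 1 has {4,6,9}; box has {1,4,6,8,9} → only 2 remains.
row 8, column 9 = 9: row 8 has {1,2,3,4,5,6,7,8}; col 9 has {1,2,3,4,5,6,7,8}; box has {1,2,3,4,5,6,7,8} → only 9 remains.
row 9, column 2 = 5: row 9 has {1,2,4,6,8,9}; col 2 has {1,3,4,6,7,8,9}; box has {1,2,4,6,8,9} → only 5 remains.
row 3, column 2 = 2: row 3 has {4,6,7,8,9}; col 2 has {1,3,4,5,6,7,8,9}; box has {4,6,7} → only 2 remains.
row 3, column 4 = 5: row 3 has {2,4,6,7,8,9}; col 4 has {1,3,4,7,8}; box has {1,4,7,8} → only 5 remains.
row 5, column 1 = 5: row 5 has {1,3,4,6,7,8,9}; col 1 has {2,4,6,9}; box has {3,4,6,8,9} → only 5 remains.
row 5, column 3 = 2: row 5 has {1,3,4,5,6,7,8,9}; col 3 has {4,6,8}; box has {3,4,5,6,8,9} → only 2 remains.
row 7, column 4 = 2: row 7 has {1,3,4,6,7,8,9}; col 4 has {1,3,4,5,7,8}; box has {1,3,4,6,7,8,9} → only 2 remains.
row 7, column 6 = 5: row 7 has {1,2,3,4,6,7,8,9}; col 6 has {1,4,6,7,8,9}; box has {1,2,3,4,6,7,8,9} → only 5 remains.
row 1, column 6 = 3: row 1 has {2,4,7,8}; col 6 has {1,4,5,6,7,8,9}; box has {1,4,5,7,8} → only 3 remains.
row 2, column 6 = 2: row 2 has {1,4,5,7}; col 6 has {1,3,4,5,6,7,8,9}; box has {1,3,4,5,7,8} → only 2 remains.
row 1, column 1 = 1: row 1 has {2,3,4,7,8}; col 1 has {2,4,5,6,9}; box has {2,4,6,7} → only 1 remains.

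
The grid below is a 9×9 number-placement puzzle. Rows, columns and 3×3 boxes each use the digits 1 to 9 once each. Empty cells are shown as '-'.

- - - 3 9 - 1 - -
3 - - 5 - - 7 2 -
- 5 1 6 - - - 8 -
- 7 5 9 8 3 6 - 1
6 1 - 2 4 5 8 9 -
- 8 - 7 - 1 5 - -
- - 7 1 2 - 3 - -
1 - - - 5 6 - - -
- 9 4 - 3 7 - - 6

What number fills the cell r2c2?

4

r2c5 = 1 (sole candidate).
r3c5 = 7 (sole candidate).
r4c8 = 4 (sole candidate).
r5c3 = 3 (sole candidate).
r5c9 = 7 (sole candidate).
r6c5 = 6 (sole candidate).
r6c8 = 3 (sole candidate).
r6c9 = 2 (sole candidate).
r7c2 = 6 (sole candidate).
r7c8 = 5 (sole candidate).
r8c8 = 7 (sole candidate).
r9c4 = 8 (sole candidate).
r9c7 = 2 (sole candidate).
r9c8 = 1 (sole candidate).
r1c8 = 6 (sole candidate).
r2c2 = 4: row 2 has {1,2,3,5,7}; col 2 has {1,5,6,7,8,9}; box has {1,3,5} → only 4 remains.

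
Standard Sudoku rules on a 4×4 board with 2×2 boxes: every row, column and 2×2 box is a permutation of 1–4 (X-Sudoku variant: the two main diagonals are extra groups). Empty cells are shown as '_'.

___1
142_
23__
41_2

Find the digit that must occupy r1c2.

r1c1 = 3: row 1 has {1}; col 1 has {1,2,4}; box has {1,4}; main diagonal has {2,4} → only 3 remains.
r1c2 = 2: row 1 has {1,3}; col 2 has {1,3,4}; box has {1,3,4} → only 2 remains.

2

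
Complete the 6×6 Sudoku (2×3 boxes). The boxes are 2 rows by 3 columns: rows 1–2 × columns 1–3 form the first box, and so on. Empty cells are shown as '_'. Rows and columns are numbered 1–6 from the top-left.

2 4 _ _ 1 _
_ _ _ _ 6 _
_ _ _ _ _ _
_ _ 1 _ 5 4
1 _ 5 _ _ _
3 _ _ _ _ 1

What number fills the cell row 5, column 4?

6

row 2, column 1 = 5: row 2 has {6}; col 1 has {1,2,3}; box has {2,4} → only 5 remains.
row 2, column 3 = 3: row 2 has {5,6}; col 3 has {1,5}; box has {2,4,5} → only 3 remains.
row 2, column 6 = 2: row 2 has {3,5,6}; col 6 has {1,4}; box has {1,6} → only 2 remains.
row 4, column 1 = 6: row 4 has {1,4,5}; col 1 has {1,2,3,5}; box has {1} → only 6 remains.
row 1, column 3 = 6: row 1 has {1,2,4}; col 3 has {1,3,5}; box has {2,3,4,5} → only 6 remains.
row 2, column 2 = 1: row 2 has {2,3,5,6}; col 2 has {4}; box has {2,3,4,5,6} → only 1 remains.
row 2, column 4 = 4: row 2 has {1,2,3,5,6}; col 4 has {}; box has {1,2,6} → only 4 remains.
row 3, column 1 = 4: row 3 has {}; col 1 has {1,2,3,5,6}; box has {1,6} → only 4 remains.
row 3, column 3 = 2: row 3 has {4}; col 3 has {1,3,5,6}; box has {1,4,6} → only 2 remains.
row 3, column 5 = 3: row 3 has {2,4}; col 5 has {1,5,6}; box has {4,5} → only 3 remains.
row 3, column 6 = 6: row 3 has {2,3,4}; col 6 has {1,2,4}; box has {3,4,5} → only 6 remains.
row 4, column 2 = 3: row 4 has {1,4,5,6}; col 2 has {1,4}; box has {1,2,4,6} → only 3 remains.
row 4, column 4 = 2: row 4 has {1,3,4,5,6}; col 4 has {4}; box has {3,4,5,6} → only 2 remains.
row 5, column 6 = 3: row 5 has {1,5}; col 6 has {1,2,4,6}; box has {1} → only 3 remains.
row 6, column 3 = 4: row 6 has {1,3}; col 3 has {1,2,3,5,6}; box has {1,3,5} → only 4 remains.
row 6, column 5 = 2: row 6 has {1,3,4}; col 5 has {1,3,5,6}; box has {1,3} → only 2 remains.
row 1, column 6 = 5: row 1 has {1,2,4,6}; col 6 has {1,2,3,4,6}; box has {1,2,4,6} → only 5 remains.
row 3, column 2 = 5: row 3 has {2,3,4,6}; col 2 has {1,3,4}; box has {1,2,3,4,6} → only 5 remains.
row 3, column 4 = 1: row 3 has {2,3,4,5,6}; col 4 has {2,4}; box has {2,3,4,5,6} → only 1 remains.
row 5, column 4 = 6: row 5 has {1,3,5}; col 4 has {1,2,4}; box has {1,2,3} → only 6 remains.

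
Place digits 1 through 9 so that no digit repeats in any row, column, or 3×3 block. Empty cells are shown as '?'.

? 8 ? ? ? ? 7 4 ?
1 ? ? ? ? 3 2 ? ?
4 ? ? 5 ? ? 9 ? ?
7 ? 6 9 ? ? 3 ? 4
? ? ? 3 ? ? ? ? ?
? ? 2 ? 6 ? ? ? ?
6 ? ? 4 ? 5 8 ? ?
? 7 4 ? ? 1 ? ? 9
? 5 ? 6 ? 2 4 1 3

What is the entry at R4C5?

5

R4C2 = 1 (sole candidate).
R4C6 = 8 (sole candidate).
R8C4 = 8 (sole candidate).
R8C5 = 3 (sole candidate).
R2C4 = 7 (sole candidate).
R3C6 = 6 (sole candidate).
R6C4 = 1 (sole candidate).
R6C7 = 5 (sole candidate).
R8C1 = 2 (sole candidate).
R8C7 = 6 (sole candidate).
R8C8 = 5 (sole candidate).
R1C4 = 2 (sole candidate).
R1C6 = 9 (sole candidate).
R4C8 = 2 (sole candidate).
R5C7 = 1 (sole candidate).
R7C8 = 7 (sole candidate).
R7C9 = 2 (sole candidate).
R1C5 = 1 (sole candidate).
R3C5 = 8 (sole candidate).
R3C8 = 3 (sole candidate).
R3C9 = 1 (sole candidate).
R4C5 = 5: row 4 has {1,2,3,4,6,7,8,9}; col 5 has {1,3,6,8}; box has {1,3,6,8,9} → only 5 remains.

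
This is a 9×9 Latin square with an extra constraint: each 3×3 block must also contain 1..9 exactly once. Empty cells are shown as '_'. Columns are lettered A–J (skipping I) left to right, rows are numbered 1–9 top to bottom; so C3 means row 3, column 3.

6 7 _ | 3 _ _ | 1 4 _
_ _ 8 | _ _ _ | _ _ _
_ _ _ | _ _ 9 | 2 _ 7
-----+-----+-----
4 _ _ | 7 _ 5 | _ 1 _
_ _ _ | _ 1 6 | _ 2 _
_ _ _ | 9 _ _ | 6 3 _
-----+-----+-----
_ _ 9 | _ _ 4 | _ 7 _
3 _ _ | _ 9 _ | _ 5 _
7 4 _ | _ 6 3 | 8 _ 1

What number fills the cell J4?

8

G4 = 9: row 4 has {1,4,5,7}; col 7 has {1,2,6,8}; box has {1,2,3,6} → only 9 remains.
J4 = 8: row 4 has {1,4,5,7,9}; col 9 has {1,7}; box has {1,2,3,6,9} → only 8 remains.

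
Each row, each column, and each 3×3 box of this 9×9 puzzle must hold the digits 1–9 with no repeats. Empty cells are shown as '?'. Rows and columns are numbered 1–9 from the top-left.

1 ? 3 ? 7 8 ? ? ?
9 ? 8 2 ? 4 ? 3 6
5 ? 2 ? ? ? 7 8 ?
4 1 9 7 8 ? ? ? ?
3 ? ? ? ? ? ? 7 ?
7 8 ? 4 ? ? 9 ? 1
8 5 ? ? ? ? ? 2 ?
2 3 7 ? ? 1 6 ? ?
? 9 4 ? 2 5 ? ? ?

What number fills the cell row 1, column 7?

row 2, column 2 = 7: row 2 has {2,3,4,6,8,9}; col 2 has {1,3,5,8,9}; box has {1,2,3,5,8,9} → only 7 remains.
row 9, column 1 = 6: row 9 has {2,4,5,9}; col 1 has {1,2,3,4,5,7,8,9}; box has {2,3,4,5,7,8,9} → only 6 remains.
row 9, column 8 = 1: row 9 has {2,4,5,6,9}; col 8 has {2,3,7,8}; box has {2,6} → only 1 remains.
row 7, column 3 = 1: row 7 has {2,5,8}; col 3 has {2,3,4,7,8,9}; box has {2,3,4,5,6,7,8,9} → only 1 remains.
row 6, column 6 = 2: in row 6, 2 can only go here (every other open cell in that row sees a 2).
row 6, column 5 = 3: in row 6, 3 can only go here (every other open cell in that row sees a 3).
row 4, column 6 = 6: row 4 has {1,4,7,8,9}; col 6 has {1,2,4,5,8}; box has {2,3,4,7,8} → only 6 remains.
row 4, column 8 = 5: row 4 has {1,4,6,7,8,9}; col 8 has {1,2,3,7,8}; box has {1,7,9} → only 5 remains.
row 5, column 6 = 9: row 5 has {3,7}; col 6 has {1,2,4,5,6,8}; box has {2,3,4,6,7,8} → only 9 remains.
row 6, column 8 = 6: row 6 has {1,2,3,4,7,8,9}; col 8 has {1,2,3,5,7,8}; box has {1,5,7,9} → only 6 remains.
row 3, column 6 = 3: row 3 has {2,5,7,8}; col 6 has {1,2,4,5,6,8,9}; box has {2,4,7,8} → only 3 remains.
row 6, column 3 = 5: row 6 has {1,2,3,4,6,7,8,9}; col 3 has {1,2,3,4,7,8,9}; box has {1,3,4,7,8,9} → only 5 remains.
row 7, column 6 = 7: row 7 has {1,2,5,8}; col 6 has {1,2,3,4,5,6,8,9}; box has {1,2,5} → only 7 remains.
row 5, column 3 = 6: row 5 has {3,7,9}; col 3 has {1,2,3,4,5,7,8,9}; box has {1,3,4,5,7,8,9} → only 6 remains.
row 5, column 2 = 2: row 5 has {3,6,7,9}; col 2 has {1,3,5,7,8,9}; box has {1,3,4,5,6,7,8,9} → only 2 remains.
row 8, column 9 = 5: in row 8, 5 can only go here (every other open cell in that row sees a 5).
row 8, column 4 = 8: in row 8, 8 can only go here (every other open cell in that row sees an 8).
row 9, column 4 = 3: row 9 has {1,2,4,5,6,9}; col 4 has {2,4,7,8}; box has {1,2,5,7,8} → only 3 remains.
row 9, column 7 = 8: row 9 has {1,2,3,4,5,6,9}; col 7 has {6,7,9}; box has {1,2,5,6} → only 8 remains.
row 9, column 9 = 7: row 9 has {1,2,3,4,5,6,8,9}; col 9 has {1,5,6}; box has {1,2,5,6,8} → only 7 remains.
row 5, column 7 = 4: row 5 has {2,3,6,7,9}; col 7 has {6,7,8,9}; box has {1,5,6,7,9} → only 4 remains.
row 5, column 9 = 8: row 5 has {2,3,4,6,7,9}; col 9 has {1,5,6,7}; box has {1,4,5,6,7,9} → only 8 remains.
row 7, column 7 = 3: row 7 has {1,2,5,7,8}; col 7 has {4,6,7,8,9}; box has {1,2,5,6,7,8} → only 3 remains.
row 4, column 7 = 2: row 4 has {1,4,5,6,7,8,9}; col 7 has {3,4,6,7,8,9}; box has {1,4,5,6,7,8,9} → only 2 remains.
row 4, column 9 = 3: row 4 has {1,2,4,5,6,7,8,9}; col 9 has {1,5,6,7,8}; box has {1,2,4,5,6,7,8,9} → only 3 remains.
row 1, column 7 = 5: row 1 has {1,3,7,8}; col 7 has {2,3,4,6,7,8,9}; box has {3,6,7,8} → only 5 remains.

5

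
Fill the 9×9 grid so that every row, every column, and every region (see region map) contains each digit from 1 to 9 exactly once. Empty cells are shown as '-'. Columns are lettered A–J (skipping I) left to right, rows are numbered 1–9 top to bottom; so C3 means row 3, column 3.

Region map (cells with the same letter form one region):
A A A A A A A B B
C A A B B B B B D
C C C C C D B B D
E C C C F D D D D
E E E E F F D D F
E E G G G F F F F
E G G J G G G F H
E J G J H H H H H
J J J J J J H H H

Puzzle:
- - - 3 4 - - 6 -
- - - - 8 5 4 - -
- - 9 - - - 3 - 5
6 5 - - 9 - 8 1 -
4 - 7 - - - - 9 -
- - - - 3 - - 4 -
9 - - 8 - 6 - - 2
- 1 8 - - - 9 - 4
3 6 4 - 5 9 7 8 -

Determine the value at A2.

7

E8 = 6: row 8 has {1,4,8,9}; col 5 has {3,4,5,8,9}; region has {2,4,7,8,9} → only 6 remains.
F8 = 3: row 8 has {1,4,6,8,9}; col 6 has {5,6,9}; region has {2,4,6,7,8,9} → only 3 remains.
H8 = 5: row 8 has {1,3,4,6,8,9}; col 8 has {1,4,6,8,9}; region has {2,3,4,6,7,8,9} → only 5 remains.
D9 = 2: row 9 has {3,4,5,6,7,8,9}; col 4 has {3,8}; region has {1,3,4,5,6,8,9} → only 2 remains.
J9 = 1: row 9 has {2,3,4,5,6,7,8,9}; col 9 has {2,4,5}; region has {2,3,4,5,6,7,8,9} → only 1 remains.
A8 = 2: row 8 has {1,3,4,5,6,8,9}; col 1 has {3,4,6,9}; region has {4,6,7,9} → only 2 remains.
D8 = 7: row 8 has {1,2,3,4,5,6,8,9}; col 4 has {2,3,8}; region has {1,2,3,4,5,6,8,9} → only 7 remains.
D4 = 4: row 4 has {1,5,6,8,9}; col 4 has {2,3,7,8}; region has {5,9} → only 4 remains.
B6 = 8: row 6 has {3,4}; col 2 has {1,5,6}; region has {2,4,6,7,9} → only 8 remains.
B5 = 3: row 5 has {4,7,9}; col 2 has {1,5,6,8}; region has {2,4,6,7,8,9} → only 3 remains.
J2 = 3: in row 2, 3 can only go here (every other open cell in that row sees a 3).
J4 = 7: row 4 has {1,4,5,6,8,9}; col 9 has {1,2,3,4,5}; region has {1,3,5,8,9} → only 7 remains.
J6 = 6: row 6 has {3,4,8}; col 9 has {1,2,3,4,5,7}; region has {4,9} → only 6 remains.
J1 = 9: row 1 has {3,4,6}; col 9 has {1,2,3,4,5,6,7}; region has {3,4,5,6,8} → only 9 remains.
D2 = 1: row 2 has {3,4,5,8}; col 4 has {2,3,4,7,8}; region has {3,4,5,6,8,9} → only 1 remains.
D3 = 6: row 3 has {3,5,9}; col 4 has {1,2,3,4,7,8}; region has {4,5,9} → only 6 remains.
F4 = 2: row 4 has {1,4,5,6,7,8,9}; col 6 has {3,5,6,9}; region has {1,3,5,7,8,9} → only 2 remains.
D5 = 5: row 5 has {3,4,7,9}; col 4 has {1,2,3,4,6,7,8}; region has {2,3,4,6,7,8,9} → only 5 remains.
G5 = 6: row 5 has {3,4,5,7,9}; col 7 has {3,4,7,8,9}; region has {1,2,3,5,7,8,9} → only 6 remains.
J5 = 8: row 5 has {3,4,5,6,7,9}; col 9 has {1,2,3,4,5,6,7,9}; region has {4,6,9} → only 8 remains.
A6 = 1: row 6 has {3,4,6,8}; col 1 has {2,3,4,6,9}; region has {2,3,4,5,6,7,8,9} → only 1 remains.
D6 = 9: row 6 has {1,3,4,6,8}; col 4 has {1,2,3,4,5,6,7,8}; region has {3,6,8} → only 9 remains.
F6 = 7: row 6 has {1,3,4,6,8,9}; col 6 has {2,3,5,6,9}; region has {4,6,8,9} → only 7 remains.
H7 = 3: row 7 has {2,6,8,9}; col 8 has {1,4,5,6,8,9}; region has {4,6,7,8,9} → only 3 remains.
A2 = 7: row 2 has {1,3,4,5,8}; col 1 has {1,2,3,4,6,9}; region has {4,5,6,9} → only 7 remains.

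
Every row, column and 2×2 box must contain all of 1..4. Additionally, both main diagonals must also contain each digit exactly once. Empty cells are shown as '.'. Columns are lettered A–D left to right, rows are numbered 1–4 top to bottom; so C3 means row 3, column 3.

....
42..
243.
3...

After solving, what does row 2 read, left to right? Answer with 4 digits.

4213

A1 = 1: row 1 has {}; col 1 has {2,3,4}; box has {2,4}; main diagonal has {2,3} → only 1 remains.
B1 = 3: row 1 has {1}; col 2 has {2,4}; box has {1,2,4} → only 3 remains.
D1 = 2: row 1 has {1,3}; col 4 has {}; box has {}; anti-diagonal has {3,4} → only 2 remains.
C2 = 1: row 2 has {2,4}; col 3 has {3}; box has {2}; anti-diagonal has {2,3,4} → only 1 remains.
D2 = 3: row 2 has {1,2,4}; col 4 has {2}; box has {1,2} → only 3 remains.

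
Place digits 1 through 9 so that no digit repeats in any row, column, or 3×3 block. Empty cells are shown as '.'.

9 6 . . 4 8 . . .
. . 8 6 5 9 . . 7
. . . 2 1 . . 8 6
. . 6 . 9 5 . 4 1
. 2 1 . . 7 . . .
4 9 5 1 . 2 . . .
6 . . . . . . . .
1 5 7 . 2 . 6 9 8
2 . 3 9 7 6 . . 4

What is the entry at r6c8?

7

r1c3 = 2 (sole candidate).
r2c1 = 3 (sole candidate).
r3c3 = 4 (sole candidate).
r3c6 = 3 (sole candidate).
r5c1 = 8 (sole candidate).
r6c9 = 3 (sole candidate).
r7c3 = 9 (sole candidate).
r8c6 = 4 (sole candidate).
r9c2 = 8 (sole candidate).
r1c4 = 7 (sole candidate).
r1c9 = 5 (sole candidate).
r2c2 = 1 (sole candidate).
r2c8 = 2 (sole candidate).
r3c2 = 7 (sole candidate).
r3c7 = 9 (sole candidate).
r4c1 = 7 (sole candidate).
r4c2 = 3 (sole candidate).
r4c4 = 8 (sole candidate).
r4c7 = 2 (sole candidate).
r5c7 = 5 (sole candidate).
r5c8 = 6 (sole candidate).
r5c9 = 9 (sole candidate).
r6c5 = 6 (sole candidate).
r6c8 = 7: row 6 has {1,2,3,4,5,6,9}; col 8 has {2,4,6,8,9}; box has {1,2,3,4,5,6,9} → only 7 remains.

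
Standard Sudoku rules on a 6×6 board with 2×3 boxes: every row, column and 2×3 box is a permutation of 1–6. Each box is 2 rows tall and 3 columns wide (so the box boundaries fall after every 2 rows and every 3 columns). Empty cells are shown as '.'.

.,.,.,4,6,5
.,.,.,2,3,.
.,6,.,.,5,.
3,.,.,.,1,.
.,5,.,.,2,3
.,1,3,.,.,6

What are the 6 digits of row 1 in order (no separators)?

r2c2 = 4 (sole candidate).
r2c6 = 1 (sole candidate).
r3c4 = 3 (sole candidate).
r4c2 = 2 (sole candidate).
r4c4 = 6 (sole candidate).
r4c6 = 4 (sole candidate).
r5c4 = 1 (sole candidate).
r6c4 = 5 (sole candidate).
r6c5 = 4 (sole candidate).
r1c2 = 3: row 1 has {4,5,6}; col 2 has {1,2,4,5,6}; box has {4} → only 3 remains.
r3c6 = 2 (sole candidate).
r4c3 = 5 (sole candidate).
r6c1 = 2 (sole candidate).
r1c1 = 1: row 1 has {3,4,5,6}; col 1 has {2,3}; box has {3,4} → only 1 remains.
r1c3 = 2: row 1 has {1,3,4,5,6}; col 3 has {3,5}; box has {1,3,4} → only 2 remains.

132465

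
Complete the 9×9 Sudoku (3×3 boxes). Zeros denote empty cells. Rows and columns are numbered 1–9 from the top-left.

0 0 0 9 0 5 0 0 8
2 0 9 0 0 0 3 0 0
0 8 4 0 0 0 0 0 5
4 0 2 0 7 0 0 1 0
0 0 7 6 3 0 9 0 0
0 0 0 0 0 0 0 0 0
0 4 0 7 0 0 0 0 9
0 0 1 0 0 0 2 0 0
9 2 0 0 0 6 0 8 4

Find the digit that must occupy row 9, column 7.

7

row 5, column 9 = 2 (sole candidate).
row 2, column 2 = 5 (hidden single in row 2).
row 5, column 2 = 1 (sole candidate).
row 3, column 8 = 9 (hidden single in row 3).
row 9, column 7 = 7: in row 9, 7 can only go here (every other open cell in that row sees a 7).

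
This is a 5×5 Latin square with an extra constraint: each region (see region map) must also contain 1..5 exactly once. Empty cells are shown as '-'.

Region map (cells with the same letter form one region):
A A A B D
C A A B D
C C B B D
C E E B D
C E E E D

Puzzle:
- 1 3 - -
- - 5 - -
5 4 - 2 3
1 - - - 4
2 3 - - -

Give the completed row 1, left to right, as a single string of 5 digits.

41352

row 1, column 1 = 4: row 1 has {1,3}; col 1 has {1,2,5}; region has {1,3,5} → only 4 remains.
row 1, column 4 = 5: row 1 has {1,3,4}; col 4 has {2}; region has {2} → only 5 remains.
row 1, column 5 = 2: row 1 has {1,3,4,5}; col 5 has {3,4}; region has {3,4} → only 2 remains.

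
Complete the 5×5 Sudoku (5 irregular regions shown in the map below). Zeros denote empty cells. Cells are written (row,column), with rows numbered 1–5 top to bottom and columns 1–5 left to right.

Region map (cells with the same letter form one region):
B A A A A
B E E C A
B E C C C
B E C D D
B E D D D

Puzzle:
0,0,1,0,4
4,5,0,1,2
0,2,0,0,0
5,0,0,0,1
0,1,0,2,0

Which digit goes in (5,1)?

(1,2) = 3: row 1 has {1,4}; col 2 has {1,2,5}; region has {1,2,4} → only 3 remains.
(1,4) = 5: row 1 has {1,3,4}; col 4 has {1,2}; region has {1,2,3,4} → only 5 remains.
(2,3) = 3: row 2 has {1,2,4,5}; col 3 has {1}; region has {1,2,5} → only 3 remains.
(4,2) = 4: row 4 has {1,5}; col 2 has {1,2,3,5}; region has {1,2,3,5} → only 4 remains.
(4,3) = 2: row 4 has {1,4,5}; col 3 has {1,3}; region has {1} → only 2 remains.
(4,4) = 3: row 4 has {1,2,4,5}; col 4 has {1,2,5}; region has {1,2} → only 3 remains.
(5,1) = 3: row 5 has {1,2}; col 1 has {4,5}; region has {4,5} → only 3 remains.

3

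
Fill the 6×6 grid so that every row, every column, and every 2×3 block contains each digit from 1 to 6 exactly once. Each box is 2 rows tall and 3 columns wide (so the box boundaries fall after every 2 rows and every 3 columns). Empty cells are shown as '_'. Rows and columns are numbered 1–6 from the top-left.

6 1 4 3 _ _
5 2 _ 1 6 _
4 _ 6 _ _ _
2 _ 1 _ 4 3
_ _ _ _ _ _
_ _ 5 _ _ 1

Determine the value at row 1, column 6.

row 2, column 3 = 3: row 2 has {1,2,5,6}; col 3 has {1,4,5,6}; box has {1,2,4,5,6} → only 3 remains.
row 2, column 6 = 4: row 2 has {1,2,3,5,6}; col 6 has {1,3}; box has {1,3,6} → only 4 remains.
row 4, column 2 = 5: row 4 has {1,2,3,4}; col 2 has {1,2}; box has {1,2,4,6} → only 5 remains.
row 4, column 4 = 6: row 4 has {1,2,3,4,5}; col 4 has {1,3}; box has {3,4} → only 6 remains.
row 5, column 3 = 2: row 5 has {}; col 3 has {1,3,4,5,6}; box has {5} → only 2 remains.
row 6, column 1 = 3: row 6 has {1,5}; col 1 has {2,4,5,6}; box has {2,5} → only 3 remains.
row 6, column 5 = 2: row 6 has {1,3,5}; col 5 has {4,6}; box has {1} → only 2 remains.
row 1, column 5 = 5: row 1 has {1,3,4,6}; col 5 has {2,4,6}; box has {1,3,4,6} → only 5 remains.
row 1, column 6 = 2: row 1 has {1,3,4,5,6}; col 6 has {1,3,4}; box has {1,3,4,5,6} → only 2 remains.

2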